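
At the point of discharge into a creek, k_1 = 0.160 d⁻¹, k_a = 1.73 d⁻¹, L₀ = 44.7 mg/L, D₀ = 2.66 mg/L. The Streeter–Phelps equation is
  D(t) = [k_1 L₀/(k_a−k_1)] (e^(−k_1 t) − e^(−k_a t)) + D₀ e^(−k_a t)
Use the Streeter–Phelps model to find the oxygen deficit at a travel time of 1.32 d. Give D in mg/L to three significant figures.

D ≈ 3.49 mg/L

k_1 L₀/(k_a−k_1) = 0.160×44.7/(1.73−0.160) = 7.152/1.570 = 4.555 mg/L.
e^(−k_1 t) = e^(−0.160×1.320) = 0.8096; e^(−k_a t) = e^(−1.73×1.320) = 0.1019.
D = 4.555 × (0.8096 − 0.1019) + 2.66 × 0.1019 = 3.224 + 0.2711 = 3.495 mg/L.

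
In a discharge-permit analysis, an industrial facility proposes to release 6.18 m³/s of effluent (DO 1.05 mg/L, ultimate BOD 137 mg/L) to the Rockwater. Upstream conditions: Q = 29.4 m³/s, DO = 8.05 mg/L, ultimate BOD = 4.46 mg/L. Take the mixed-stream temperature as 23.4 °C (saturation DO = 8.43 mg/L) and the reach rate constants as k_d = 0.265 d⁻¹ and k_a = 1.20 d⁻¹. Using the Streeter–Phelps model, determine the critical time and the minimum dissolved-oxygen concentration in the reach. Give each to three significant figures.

t_c ≈ 1.37 d; minimum DO ≈ 4.21 mg/L

Mixed DO = (29.4×8.05 + 6.18×1.05)/(29.4+6.18) = 243.2/35.58 = 6.834 mg/L.
Mixed L₀ = (29.4×4.46 + 6.18×137)/(35.58) = 977.8/35.58 = 27.48 mg/L.
Initial deficit D₀ = C_s − DO₀ = 8.43 − 6.834 = 1.596 mg/L.
t_c = (1/0.9350) ln[(1.20/0.265)(1 − 1.596×0.9350/(0.265×27.48))] = 1.070 × ln(3.600) = 1.370 d.
D_c = (0.265/1.20) × 27.48 × e^(−0.265×1.370) = 0.2208 × 27.48 × 0.6955 = 4.221 mg/L.
Minimum DO = 8.43 − 4.221 = 4.209 mg/L.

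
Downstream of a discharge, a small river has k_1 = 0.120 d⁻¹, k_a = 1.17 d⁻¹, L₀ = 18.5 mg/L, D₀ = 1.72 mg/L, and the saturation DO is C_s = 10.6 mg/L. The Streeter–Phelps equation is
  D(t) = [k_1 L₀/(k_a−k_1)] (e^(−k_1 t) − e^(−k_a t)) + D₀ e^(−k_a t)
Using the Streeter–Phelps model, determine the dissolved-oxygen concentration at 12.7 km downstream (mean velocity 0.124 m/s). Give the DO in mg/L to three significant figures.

DO ≈ 8.86 mg/L

Travel time t = x/v = 12.7 km / (0.124 m/s) = 12700 m / 0.124 m/s = 102400 s = 1.185 d.
k_1 L₀/(k_a−k_1) = 0.120×18.5/(1.17−0.120) = 2.220/1.050 = 2.114 mg/L.
e^(−k_1 t) = e^(−0.120×1.185) = 0.8674; e^(−k_a t) = e^(−1.17×1.185) = 0.2498.
D = 2.114 × (0.8674 − 0.2498) + 1.72 × 0.2498 = 1.306 + 0.4297 = 1.735 mg/L.
DO = C_s − D = 10.6 − 1.735 = 8.865 mg/L.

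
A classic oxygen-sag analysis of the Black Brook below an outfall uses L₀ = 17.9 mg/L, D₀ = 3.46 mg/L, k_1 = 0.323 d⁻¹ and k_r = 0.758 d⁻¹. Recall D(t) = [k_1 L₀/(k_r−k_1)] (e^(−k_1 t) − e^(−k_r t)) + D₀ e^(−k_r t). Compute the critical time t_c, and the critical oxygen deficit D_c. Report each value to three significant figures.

t_c = [1/(k_r−k_1)] ln[(k_r/k_1)(1 − D₀(k_r−k_1)/(k_1 L₀))]
= [1/(0.758−0.323)] ln[(0.758/0.323)(1 − 3.46×0.4350/(0.323×17.9))]
= (1/0.4350) ln[2.347 × 0.7397] = 2.299 × ln(1.736) = 2.299 × 0.5515 = 1.268 d.
L(t_c) = L₀ e^(−k_1 t_c) = 17.9 × 0.6640 = 11.89 mg/L, and at the critical point k_r D_c = k_1 L, so D_c = (0.323/0.758) × 11.89 = 5.065 mg/L.

t_c ≈ 1.27 d; D_c ≈ 5.06 mg/L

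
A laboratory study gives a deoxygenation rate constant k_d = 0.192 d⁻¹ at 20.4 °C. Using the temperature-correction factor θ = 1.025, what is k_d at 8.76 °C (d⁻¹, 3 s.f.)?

k_d(T₂) = k_d(T₁) · θ^(T₂−T₁) = 0.192 × 1.025^(8.76−20.4)
= 0.192 × 1.025^-11.6 = 0.192 × 0.7502 = 0.1440 d⁻¹.

k_d ≈ 0.144 d⁻¹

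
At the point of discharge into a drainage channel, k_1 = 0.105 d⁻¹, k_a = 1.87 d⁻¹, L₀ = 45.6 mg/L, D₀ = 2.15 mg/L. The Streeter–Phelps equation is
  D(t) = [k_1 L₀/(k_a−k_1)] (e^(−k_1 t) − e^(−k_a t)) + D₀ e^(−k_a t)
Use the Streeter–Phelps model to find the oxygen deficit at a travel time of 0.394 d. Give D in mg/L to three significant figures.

k_1 L₀/(k_a−k_1) = 0.105×45.6/(1.87−0.105) = 4.788/1.765 = 2.713 mg/L.
e^(−k_1 t) = e^(−0.105×0.3940) = 0.9595; e^(−k_a t) = e^(−1.87×0.3940) = 0.4787.
D = 2.713 × (0.9595 − 0.4787) + 2.15 × 0.4787 = 1.304 + 1.029 = 2.333 mg/L.

D ≈ 2.33 mg/L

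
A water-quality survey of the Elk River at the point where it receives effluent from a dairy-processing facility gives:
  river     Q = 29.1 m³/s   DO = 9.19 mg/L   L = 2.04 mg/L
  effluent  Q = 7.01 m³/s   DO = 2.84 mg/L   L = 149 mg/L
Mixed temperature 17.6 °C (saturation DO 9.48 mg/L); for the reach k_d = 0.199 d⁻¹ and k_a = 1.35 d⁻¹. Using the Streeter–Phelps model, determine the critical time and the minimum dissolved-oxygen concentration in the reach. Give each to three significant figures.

t_c ≈ 1.37 d; minimum DO ≈ 6.05 mg/L

Mixed DO = (29.1×9.19 + 7.01×2.84)/(29.1+7.01) = 287.3/36.11 = 7.957 mg/L.
Mixed L₀ = (29.1×2.04 + 7.01×149)/(36.11) = 1104/36.11 = 30.57 mg/L.
Initial deficit D₀ = C_s − DO₀ = 9.48 − 7.957 = 1.523 mg/L.
t_c = (1/1.151) ln[(1.35/0.199)(1 − 1.523×1.151/(0.199×30.57))] = 0.8688 × ln(4.829) = 1.368 d.
D_c = (0.199/1.35) × 30.57 × e^(−0.199×1.368) = 0.1474 × 30.57 × 0.7617 = 3.432 mg/L.
Minimum DO = 9.48 − 3.432 = 6.048 mg/L.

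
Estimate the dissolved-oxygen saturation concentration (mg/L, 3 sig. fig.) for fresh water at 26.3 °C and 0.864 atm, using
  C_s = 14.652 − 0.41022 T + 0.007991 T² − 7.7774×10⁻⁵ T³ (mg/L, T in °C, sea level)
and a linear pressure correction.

At sea level: C_s = 14.652 − 0.41022×26.3 + 0.007991×26.3² − 7.7774×10⁻⁵×26.3³ = 7.976 mg/L.
Pressure correction: C_s' = 7.976 × 0.864 = 6.891 mg/L.

C_s ≈ 6.89 mg/L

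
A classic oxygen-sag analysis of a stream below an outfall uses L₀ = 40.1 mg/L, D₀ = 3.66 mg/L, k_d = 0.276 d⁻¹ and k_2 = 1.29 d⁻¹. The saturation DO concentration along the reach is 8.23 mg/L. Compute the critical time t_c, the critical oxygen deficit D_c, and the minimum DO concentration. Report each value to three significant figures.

t_c = [1/(k_2−k_d)] ln[(k_2/k_d)(1 − D₀(k_2−k_d)/(k_d L₀))]
= [1/(1.29−0.276)] ln[(1.29/0.276)(1 − 3.66×1.014/(0.276×40.1))]
= (1/1.014) ln[4.674 × 0.6647] = 0.9862 × ln(3.107) = 0.9862 × 1.134 = 1.118 d.
L(t_c) = L₀ e^(−k_d t_c) = 40.1 × 0.7345 = 29.45 mg/L, and at the critical point k_2 D_c = k_d L, so D_c = (0.276/1.29) × 29.45 = 6.302 mg/L.
Minimum DO = C_s − D_c = 8.23 − 6.302 = 1.928 mg/L.

t_c ≈ 1.12 d; D_c ≈ 6.30 mg/L; min DO ≈ 1.93 mg/L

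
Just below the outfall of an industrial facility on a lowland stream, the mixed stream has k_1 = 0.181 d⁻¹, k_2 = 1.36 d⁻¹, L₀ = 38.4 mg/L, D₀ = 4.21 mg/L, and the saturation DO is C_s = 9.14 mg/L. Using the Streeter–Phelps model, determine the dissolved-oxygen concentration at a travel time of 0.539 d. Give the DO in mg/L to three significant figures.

DO ≈ 4.60 mg/L

k_1 L₀/(k_2−k_1) = 0.181×38.4/(1.36−0.181) = 6.950/1.179 = 5.895 mg/L.
e^(−k_1 t) = e^(−0.181×0.5390) = 0.9070; e^(−k_2 t) = e^(−1.36×0.5390) = 0.4804.
D = 5.895 × (0.9070 − 0.4804) + 4.21 × 0.4804 = 2.515 + 2.023 = 4.538 mg/L.
DO = C_s − D = 9.14 − 4.538 = 4.602 mg/L.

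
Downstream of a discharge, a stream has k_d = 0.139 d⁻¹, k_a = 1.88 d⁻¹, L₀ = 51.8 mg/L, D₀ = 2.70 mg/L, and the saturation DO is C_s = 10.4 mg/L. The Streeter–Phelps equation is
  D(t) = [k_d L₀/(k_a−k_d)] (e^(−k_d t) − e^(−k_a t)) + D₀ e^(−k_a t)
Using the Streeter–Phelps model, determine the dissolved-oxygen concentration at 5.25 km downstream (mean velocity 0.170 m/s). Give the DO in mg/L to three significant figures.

Travel time t = x/v = 5.25 km / (0.170 m/s) = 5250 m / 0.170 m/s = 30880 s = 0.3574 d.
k_d L₀/(k_a−k_d) = 0.139×51.8/(1.88−0.139) = 7.200/1.741 = 4.136 mg/L.
e^(−k_d t) = e^(−0.139×0.3574) = 0.9515; e^(−k_a t) = e^(−1.88×0.3574) = 0.5107.
D = 4.136 × (0.9515 − 0.5107) + 2.70 × 0.5107 = 1.823 + 1.379 = 3.202 mg/L.
DO = C_s − D = 10.4 − 3.202 = 7.198 mg/L.

DO ≈ 7.20 mg/L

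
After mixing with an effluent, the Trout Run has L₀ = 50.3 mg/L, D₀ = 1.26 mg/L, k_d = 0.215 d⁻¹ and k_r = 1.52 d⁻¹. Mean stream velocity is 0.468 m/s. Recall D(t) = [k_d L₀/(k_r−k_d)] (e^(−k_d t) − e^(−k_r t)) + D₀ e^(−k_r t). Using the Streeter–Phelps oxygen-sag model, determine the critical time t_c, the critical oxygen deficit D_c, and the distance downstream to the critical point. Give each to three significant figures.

With k_r/k_d = 7.070 and 1 − D₀(k_r−k_d)/(k_d L₀) = 0.8480,
t_c = ln(7.070 × 0.8480) / (1.52 − 0.215) = ln(5.995) / 1.305 = 1.791/1.305 = 1.372 d.
L(t_c) = L₀ e^(−k_d t_c) = 50.3 × 0.7445 = 37.45 mg/L, and at the critical point k_r D_c = k_d L, so D_c = (0.215/1.52) × 37.45 = 5.297 mg/L.
x_c = v t_c = 0.468 m/s × 1.372 d × 86400 s/d = 55490 m ≈ 55.5 km.

t_c ≈ 1.37 d; D_c ≈ 5.30 mg/L; x_c ≈ 55.5 km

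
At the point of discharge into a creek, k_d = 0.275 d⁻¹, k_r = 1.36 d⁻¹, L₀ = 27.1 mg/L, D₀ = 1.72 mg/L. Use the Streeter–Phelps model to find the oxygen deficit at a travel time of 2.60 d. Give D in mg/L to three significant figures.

k_d L₀/(k_r−k_d) = 0.275×27.1/(1.36−0.275) = 7.453/1.085 = 6.869 mg/L.
e^(−k_d t) = e^(−0.275×2.600) = 0.4892; e^(−k_r t) = e^(−1.36×2.600) = 0.02913.
D = 6.869 × (0.4892 − 0.02913) + 1.72 × 0.02913 = 3.160 + 0.05010 = 3.210 mg/L.

D ≈ 3.21 mg/L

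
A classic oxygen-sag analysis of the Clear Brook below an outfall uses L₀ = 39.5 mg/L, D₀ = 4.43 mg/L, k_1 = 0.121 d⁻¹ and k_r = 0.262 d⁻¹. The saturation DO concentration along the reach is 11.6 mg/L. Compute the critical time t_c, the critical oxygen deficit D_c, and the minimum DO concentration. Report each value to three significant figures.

t_c ≈ 4.49 d; D_c ≈ 10.6 mg/L; min DO ≈ 0.999 mg/L

With k_r/k_1 = 2.165 and 1 − D₀(k_r−k_1)/(k_1 L₀) = 0.8693,
t_c = ln(2.165 × 0.8693) / (0.262 − 0.121) = ln(1.882) / 0.1410 = 0.6325/0.1410 = 4.486 d.
L(t_c) = L₀ e^(−k_1 t_c) = 39.5 × 0.5811 = 22.95 mg/L, and at the critical point k_r D_c = k_1 L, so D_c = (0.121/0.262) × 22.95 = 10.60 mg/L.
Minimum DO = C_s − D_c = 11.6 − 10.60 = 0.9988 mg/L.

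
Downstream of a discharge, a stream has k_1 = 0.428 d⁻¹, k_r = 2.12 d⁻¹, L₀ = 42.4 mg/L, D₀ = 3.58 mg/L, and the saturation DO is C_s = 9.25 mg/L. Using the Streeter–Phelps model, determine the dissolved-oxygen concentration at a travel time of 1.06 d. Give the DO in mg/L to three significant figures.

DO ≈ 3.19 mg/L

k_1 L₀/(k_r−k_1) = 0.428×42.4/(2.12−0.428) = 18.15/1.692 = 10.73 mg/L.
e^(−k_1 t) = e^(−0.428×1.060) = 0.6353; e^(−k_r t) = e^(−2.12×1.060) = 0.1057.
D = 10.73 × (0.6353 − 0.1057) + 3.58 × 0.1057 = 5.680 + 0.3784 = 6.058 mg/L.
DO = C_s − D = 9.25 − 6.058 = 3.192 mg/L.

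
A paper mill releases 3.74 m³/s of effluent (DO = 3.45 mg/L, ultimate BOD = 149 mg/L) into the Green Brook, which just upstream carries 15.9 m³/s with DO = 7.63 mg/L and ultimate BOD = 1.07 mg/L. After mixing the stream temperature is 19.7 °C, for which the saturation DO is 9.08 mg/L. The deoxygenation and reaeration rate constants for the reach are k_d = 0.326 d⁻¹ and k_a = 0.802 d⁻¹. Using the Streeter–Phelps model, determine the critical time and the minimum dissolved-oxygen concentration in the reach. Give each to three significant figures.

t_c ≈ 1.64 d; minimum DO ≈ 2.12 mg/L

Mixed DO = (15.9×7.63 + 3.74×3.45)/(15.9+3.74) = 134.2/19.64 = 6.834 mg/L.
Mixed L₀ = (15.9×1.07 + 3.74×149)/(19.64) = 574.3/19.64 = 29.24 mg/L.
Initial deficit D₀ = C_s − DO₀ = 9.08 − 6.834 = 2.246 mg/L.
t_c = (1/0.4760) ln[(0.802/0.326)(1 − 2.246×0.4760/(0.326×29.24))] = 2.101 × ln(2.184) = 1.641 d.
D_c = (0.326/0.802) × 29.24 × e^(−0.326×1.641) = 0.4065 × 29.24 × 0.5856 = 6.961 mg/L.
Minimum DO = 9.08 − 6.961 = 2.119 mg/L.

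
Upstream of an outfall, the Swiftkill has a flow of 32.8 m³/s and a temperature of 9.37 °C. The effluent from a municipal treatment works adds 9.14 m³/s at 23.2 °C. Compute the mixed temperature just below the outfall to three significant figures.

Flow-weighted mixing: C = (Q_r C_r + Q_w C_w)/(Q_r + Q_w)
= (32.8×9.37 + 9.14×23.2)/(32.8 + 9.14) = 519.4/41.94 = 12.38 °C.

12.4 °C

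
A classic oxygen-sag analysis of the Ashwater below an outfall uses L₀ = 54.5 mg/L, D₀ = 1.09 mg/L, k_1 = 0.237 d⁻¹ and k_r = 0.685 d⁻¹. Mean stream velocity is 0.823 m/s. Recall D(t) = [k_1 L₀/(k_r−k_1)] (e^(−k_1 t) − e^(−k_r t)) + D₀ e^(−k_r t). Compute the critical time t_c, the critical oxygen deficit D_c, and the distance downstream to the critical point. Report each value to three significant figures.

t_c ≈ 2.28 d; D_c ≈ 11.0 mg/L; x_c ≈ 162 km

With k_r/k_1 = 2.890 and 1 − D₀(k_r−k_1)/(k_1 L₀) = 0.9622,
t_c = ln(2.890 × 0.9622) / (0.685 − 0.237) = ln(2.781) / 0.4480 = 1.023/0.4480 = 2.283 d.
L(t_c) = L₀ e^(−k_1 t_c) = 54.5 × 0.5821 = 31.73 mg/L, and at the critical point k_r D_c = k_1 L, so D_c = (0.237/0.685) × 31.73 = 10.98 mg/L.
x_c = v t_c = 0.823 m/s × 2.283 d × 86400 s/d = 162300 m ≈ 162 km.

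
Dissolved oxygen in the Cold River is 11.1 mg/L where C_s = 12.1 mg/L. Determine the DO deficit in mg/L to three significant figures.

D ≈ 1.00 mg/L

D = C_s − C = 12.1 − 11.1 = 1.00 mg/L.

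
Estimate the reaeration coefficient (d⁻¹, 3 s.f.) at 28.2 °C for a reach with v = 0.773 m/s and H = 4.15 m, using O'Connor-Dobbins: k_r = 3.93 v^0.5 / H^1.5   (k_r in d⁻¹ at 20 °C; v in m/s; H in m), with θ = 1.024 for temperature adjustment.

k_r ≈ 0.496 d⁻¹

k_r(20) = 3.93 × 0.773^0.5 / 4.15^1.5 = 3.93 × 0.8792 / 8.454 = 0.4087 d⁻¹.
k_r(28.2) = 0.4087 × 1.024^(28.2−20) = 0.4087 × 1.215 = 0.4964 d⁻¹.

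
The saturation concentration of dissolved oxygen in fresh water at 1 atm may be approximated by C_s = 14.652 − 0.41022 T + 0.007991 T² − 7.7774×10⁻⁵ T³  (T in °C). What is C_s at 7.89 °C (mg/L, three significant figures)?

C_s = 14.652 − 0.41022×7.89 + 0.007991×7.89² − 7.7774×10⁻⁵×7.89³ = 11.87 mg/L.

C_s ≈ 11.9 mg/L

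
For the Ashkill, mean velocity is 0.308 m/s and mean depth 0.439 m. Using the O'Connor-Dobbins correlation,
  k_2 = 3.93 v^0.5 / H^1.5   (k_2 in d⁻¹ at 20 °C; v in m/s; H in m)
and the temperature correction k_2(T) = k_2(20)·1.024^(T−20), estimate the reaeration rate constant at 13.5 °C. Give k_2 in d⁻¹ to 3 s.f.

k_2 ≈ 6.43 d⁻¹

k_2(20) = 3.93 × 0.308^0.5 / 0.439^1.5 = 3.93 × 0.5550 / 0.2909 = 7.498 d⁻¹.
k_2(13.5) = 7.498 × 1.024^(13.5−20) = 7.498 × 0.8571 = 6.427 d⁻¹.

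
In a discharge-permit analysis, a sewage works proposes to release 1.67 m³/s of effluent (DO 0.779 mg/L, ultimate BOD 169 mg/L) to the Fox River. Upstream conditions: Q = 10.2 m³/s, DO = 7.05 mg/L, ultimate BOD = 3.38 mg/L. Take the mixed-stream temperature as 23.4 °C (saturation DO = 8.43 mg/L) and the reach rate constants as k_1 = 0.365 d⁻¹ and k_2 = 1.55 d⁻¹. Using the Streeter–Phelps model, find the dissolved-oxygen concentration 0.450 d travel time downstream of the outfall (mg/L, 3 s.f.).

Mixed DO = (10.2×7.05 + 1.67×0.779)/(10.2+1.67) = 73.21/11.87 = 6.168 mg/L.
Mixed L₀ = (10.2×3.38 + 1.67×169)/(11.87) = 316.7/11.87 = 26.68 mg/L.
Initial deficit D₀ = C_s − DO₀ = 8.43 − 6.168 = 2.262 mg/L.
D(0.450) = [0.365×26.68/(1.55−0.365)](e^(−0.365×0.450) − e^(−1.55×0.450)) + 2.262 e^(−1.55×0.450)
= 8.218 × (0.8485 − 0.4978) + 2.262 × 0.4978 = 4.008 mg/L.
DO = 8.43 − 4.008 = 4.422 mg/L.

DO ≈ 4.42 mg/L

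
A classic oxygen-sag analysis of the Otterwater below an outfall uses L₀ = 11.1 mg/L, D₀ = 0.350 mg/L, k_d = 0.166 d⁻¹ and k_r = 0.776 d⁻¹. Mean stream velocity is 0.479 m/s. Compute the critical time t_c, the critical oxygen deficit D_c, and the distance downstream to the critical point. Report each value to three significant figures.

At the critical point dD/dt = 0, so k_d L₀ e^(−k_d t) = k_r D. Substituting D(t) from the Streeter–Phelps equation and solving for t gives
t_c = ln[(k_r/k_d)(1 − D₀(k_r−k_d)/(k_d L₀))] / (k_r−k_d).
Here k_r−k_d = 0.6100 d⁻¹ and 1 − D₀(k_r−k_d)/(k_d L₀) = 1 − 0.350×0.6100/(0.166×11.1) = 0.8841, so
t_c = ln(4.675 × 0.8841) / 0.6100 = 1.419 / 0.6100 = 2.326 d.
L(t_c) = L₀ e^(−k_d t_c) = 11.1 × 0.6797 = 7.544 mg/L, and at the critical point k_r D_c = k_d L, so D_c = (0.166/0.776) × 7.544 = 1.614 mg/L.
x_c = v t_c = 0.479 m/s × 2.326 d × 86400 s/d = 96270 m ≈ 96.3 km.

t_c ≈ 2.33 d; D_c ≈ 1.61 mg/L; x_c ≈ 96.3 km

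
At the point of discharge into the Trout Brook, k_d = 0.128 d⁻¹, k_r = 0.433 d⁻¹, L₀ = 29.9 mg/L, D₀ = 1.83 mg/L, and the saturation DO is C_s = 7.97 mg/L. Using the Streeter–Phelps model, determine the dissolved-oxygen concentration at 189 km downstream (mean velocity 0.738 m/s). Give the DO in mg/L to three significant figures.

Travel time t = x/v = 189 km / (0.738 m/s) = 189000 m / 0.738 m/s = 256100 s = 2.964 d.
k_d L₀/(k_r−k_d) = 0.128×29.9/(0.433−0.128) = 3.827/0.3050 = 12.55 mg/L.
e^(−k_d t) = e^(−0.128×2.964) = 0.6843; e^(−k_r t) = e^(−0.433×2.964) = 0.2771.
D = 12.55 × (0.6843 − 0.2771) + 1.83 × 0.2771 = 5.110 + 0.5071 = 5.617 mg/L.
DO = C_s − D = 7.97 − 5.617 = 2.353 mg/L.

DO ≈ 2.35 mg/L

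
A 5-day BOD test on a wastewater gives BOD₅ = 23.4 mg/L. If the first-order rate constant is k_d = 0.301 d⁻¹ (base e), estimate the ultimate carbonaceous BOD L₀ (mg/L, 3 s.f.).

L₀ ≈ 30.1 mg/L

BOD₅ = L₀(1 − e^(−5k_d)) ⇒ L₀ = BOD₅ / (1 − e^(−5×0.301))
= 23.4 / (1 − 0.2220) = 23.4 / 0.7780 = 30.08 mg/L.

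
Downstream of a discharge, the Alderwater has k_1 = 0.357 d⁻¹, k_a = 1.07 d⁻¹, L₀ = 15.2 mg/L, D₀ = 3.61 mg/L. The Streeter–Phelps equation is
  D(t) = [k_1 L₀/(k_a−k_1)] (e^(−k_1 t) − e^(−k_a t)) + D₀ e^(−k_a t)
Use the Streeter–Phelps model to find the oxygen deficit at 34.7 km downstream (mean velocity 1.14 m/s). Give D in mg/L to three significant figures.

Travel time t = x/v = 34.7 km / (1.14 m/s) = 34700 m / 1.14 m/s = 30440 s = 0.3523 d.
k_1 L₀/(k_a−k_1) = 0.357×15.2/(1.07−0.357) = 5.426/0.7130 = 7.611 mg/L.
e^(−k_1 t) = e^(−0.357×0.3523) = 0.8818; e^(−k_a t) = e^(−1.07×0.3523) = 0.6859.
D = 7.611 × (0.8818 − 0.6859) + 3.61 × 0.6859 = 1.491 + 2.476 = 3.967 mg/L.

D ≈ 3.97 mg/L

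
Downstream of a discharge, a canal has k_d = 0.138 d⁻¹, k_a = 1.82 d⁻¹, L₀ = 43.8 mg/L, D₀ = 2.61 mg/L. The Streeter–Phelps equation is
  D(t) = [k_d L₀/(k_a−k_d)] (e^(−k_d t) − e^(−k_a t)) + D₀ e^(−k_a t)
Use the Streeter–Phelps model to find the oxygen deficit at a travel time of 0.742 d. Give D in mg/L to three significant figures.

k_d L₀/(k_a−k_d) = 0.138×43.8/(1.82−0.138) = 6.044/1.682 = 3.594 mg/L.
e^(−k_d t) = e^(−0.138×0.7420) = 0.9027; e^(−k_a t) = e^(−1.82×0.7420) = 0.2591.
D = 3.594 × (0.9027 − 0.2591) + 2.61 × 0.2591 = 2.313 + 0.6763 = 2.989 mg/L.

D ≈ 2.99 mg/L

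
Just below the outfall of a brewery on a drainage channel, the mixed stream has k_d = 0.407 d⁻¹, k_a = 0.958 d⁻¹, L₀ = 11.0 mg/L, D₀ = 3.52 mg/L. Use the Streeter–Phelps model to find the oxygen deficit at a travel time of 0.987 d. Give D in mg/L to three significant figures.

k_d L₀/(k_a−k_d) = 0.407×11.0/(0.958−0.407) = 4.477/0.5510 = 8.125 mg/L.
e^(−k_d t) = e^(−0.407×0.9870) = 0.6692; e^(−k_a t) = e^(−0.958×0.9870) = 0.3885.
D = 8.125 × (0.6692 − 0.3885) + 3.52 × 0.3885 = 2.281 + 1.367 = 3.648 mg/L.

D ≈ 3.65 mg/L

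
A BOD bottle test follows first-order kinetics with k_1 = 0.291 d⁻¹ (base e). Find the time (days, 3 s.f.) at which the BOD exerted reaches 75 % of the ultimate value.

t ≈ 4.76 d

y/L₀ = 1 − e^(−k_1 t) = 0.75 ⇒ e^(−k_1 t) = 0.250
t = −ln(0.250) / 0.291 = 1.386 / 0.291 = 4.764 d.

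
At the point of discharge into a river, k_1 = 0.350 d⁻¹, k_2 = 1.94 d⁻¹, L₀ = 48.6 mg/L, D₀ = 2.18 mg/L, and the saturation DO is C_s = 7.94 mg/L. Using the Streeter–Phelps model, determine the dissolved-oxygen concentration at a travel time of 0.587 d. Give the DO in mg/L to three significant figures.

DO ≈ 1.96 mg/L

k_1 L₀/(k_2−k_1) = 0.350×48.6/(1.94−0.350) = 17.01/1.590 = 10.70 mg/L.
e^(−k_1 t) = e^(−0.350×0.5870) = 0.8143; e^(−k_2 t) = e^(−1.94×0.5870) = 0.3202.
D = 10.70 × (0.8143 − 0.3202) + 2.18 × 0.3202 = 5.286 + 0.6981 = 5.984 mg/L.
DO = C_s − D = 7.94 − 5.984 = 1.956 mg/L.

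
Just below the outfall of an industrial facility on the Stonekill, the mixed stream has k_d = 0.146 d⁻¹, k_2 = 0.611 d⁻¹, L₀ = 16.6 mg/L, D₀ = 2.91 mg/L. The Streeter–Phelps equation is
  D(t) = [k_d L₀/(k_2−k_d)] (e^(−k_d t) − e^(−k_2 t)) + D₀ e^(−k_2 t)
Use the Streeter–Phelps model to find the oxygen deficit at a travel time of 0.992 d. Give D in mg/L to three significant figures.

k_d L₀/(k_2−k_d) = 0.146×16.6/(0.611−0.146) = 2.424/0.4650 = 5.212 mg/L.
e^(−k_d t) = e^(−0.146×0.9920) = 0.8652; e^(−k_2 t) = e^(−0.611×0.9920) = 0.5455.
D = 5.212 × (0.8652 − 0.5455) + 2.91 × 0.5455 = 1.666 + 1.587 = 3.254 mg/L.

D ≈ 3.25 mg/L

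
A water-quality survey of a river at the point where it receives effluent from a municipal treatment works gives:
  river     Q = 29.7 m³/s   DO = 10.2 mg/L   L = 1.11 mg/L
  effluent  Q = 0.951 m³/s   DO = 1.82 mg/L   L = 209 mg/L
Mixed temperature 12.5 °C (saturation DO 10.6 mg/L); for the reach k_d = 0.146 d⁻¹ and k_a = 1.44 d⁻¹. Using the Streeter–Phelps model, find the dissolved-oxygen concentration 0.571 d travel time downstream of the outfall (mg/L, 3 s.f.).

DO ≈ 9.90 mg/L

Mixed DO = (29.7×10.2 + 0.951×1.82)/(29.7+0.951) = 304.7/30.65 = 9.940 mg/L.
Mixed L₀ = (29.7×1.11 + 0.951×209)/(30.65) = 231.7/30.65 = 7.560 mg/L.
Initial deficit D₀ = C_s − DO₀ = 10.6 − 9.940 = 0.6600 mg/L.
D(0.571) = [0.146×7.560/(1.44−0.146)](e^(−0.146×0.571) − e^(−1.44×0.571)) + 0.6600 e^(−1.44×0.571)
= 0.8530 × (0.9200 − 0.4394) + 0.6600 × 0.4394 = 0.7000 mg/L.
DO = 10.6 − 0.7000 = 9.900 mg/L.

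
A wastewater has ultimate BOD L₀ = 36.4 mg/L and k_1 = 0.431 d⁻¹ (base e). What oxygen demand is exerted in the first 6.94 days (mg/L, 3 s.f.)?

y ≈ 34.6 mg/L

y_t = L₀(1 − e^(−k_1 t)) = 36.4 × (1 − e^(−0.431×6.94))
= 36.4 × (1 − 0.05023) = 36.4 × 0.9498 = 34.57 mg/L.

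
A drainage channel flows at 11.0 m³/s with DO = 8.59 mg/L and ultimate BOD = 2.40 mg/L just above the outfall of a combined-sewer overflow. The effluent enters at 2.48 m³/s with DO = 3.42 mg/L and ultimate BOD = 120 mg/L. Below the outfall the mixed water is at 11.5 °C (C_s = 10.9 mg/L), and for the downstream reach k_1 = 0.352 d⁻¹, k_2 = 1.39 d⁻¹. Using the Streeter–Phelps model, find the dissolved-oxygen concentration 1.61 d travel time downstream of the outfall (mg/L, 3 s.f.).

DO ≈ 6.80 mg/L

Mixed DO = (11.0×8.59 + 2.48×3.42)/(11.0+2.48) = 103.0/13.48 = 7.639 mg/L.
Mixed L₀ = (11.0×2.40 + 2.48×120)/(13.48) = 324.0/13.48 = 24.04 mg/L.
Initial deficit D₀ = C_s − DO₀ = 10.9 − 7.639 = 3.261 mg/L.
D(1.61) = [0.352×24.04/(1.39−0.352)](e^(−0.352×1.61) − e^(−1.39×1.61)) + 3.261 e^(−1.39×1.61)
= 8.151 × (0.5674 − 0.1067) + 3.261 × 0.1067 = 4.103 mg/L.
DO = 10.9 − 4.103 = 6.797 mg/L.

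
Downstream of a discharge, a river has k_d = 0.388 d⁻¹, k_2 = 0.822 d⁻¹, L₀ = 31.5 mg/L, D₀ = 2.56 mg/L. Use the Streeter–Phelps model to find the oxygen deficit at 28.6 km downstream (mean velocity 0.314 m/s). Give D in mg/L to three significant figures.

D ≈ 7.94 mg/L

Travel time t = x/v = 28.6 km / (0.314 m/s) = 28600 m / 0.314 m/s = 91080 s = 1.054 d.
k_d L₀/(k_2−k_d) = 0.388×31.5/(0.822−0.388) = 12.22/0.4340 = 28.16 mg/L.
e^(−k_d t) = e^(−0.388×1.054) = 0.6643; e^(−k_2 t) = e^(−0.822×1.054) = 0.4204.
D = 28.16 × (0.6643 − 0.4204) + 2.56 × 0.4204 = 6.868 + 1.076 = 7.945 mg/L.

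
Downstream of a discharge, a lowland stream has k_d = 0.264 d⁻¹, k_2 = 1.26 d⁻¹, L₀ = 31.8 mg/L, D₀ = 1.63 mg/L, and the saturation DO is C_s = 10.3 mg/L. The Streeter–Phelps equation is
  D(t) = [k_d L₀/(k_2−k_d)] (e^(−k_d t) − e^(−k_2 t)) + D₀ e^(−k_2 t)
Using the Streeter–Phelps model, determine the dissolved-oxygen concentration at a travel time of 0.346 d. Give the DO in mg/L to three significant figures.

DO ≈ 7.00 mg/L

k_d L₀/(k_2−k_d) = 0.264×31.8/(1.26−0.264) = 8.395/0.9960 = 8.429 mg/L.
e^(−k_d t) = e^(−0.264×0.3460) = 0.9127; e^(−k_2 t) = e^(−1.26×0.3460) = 0.6466.
D = 8.429 × (0.9127 − 0.6466) + 1.63 × 0.6466 = 2.243 + 1.054 = 3.297 mg/L.
DO = C_s − D = 10.3 − 3.297 = 7.003 mg/L.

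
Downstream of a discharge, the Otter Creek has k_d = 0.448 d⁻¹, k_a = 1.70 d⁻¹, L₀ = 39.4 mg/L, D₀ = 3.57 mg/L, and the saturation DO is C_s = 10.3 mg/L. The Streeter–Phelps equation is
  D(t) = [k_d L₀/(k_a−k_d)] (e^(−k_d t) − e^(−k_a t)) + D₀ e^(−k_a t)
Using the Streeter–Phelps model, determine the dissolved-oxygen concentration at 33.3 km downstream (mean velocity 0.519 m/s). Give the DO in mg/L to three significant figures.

DO ≈ 3.17 mg/L

Travel time t = x/v = 33.3 km / (0.519 m/s) = 33300 m / 0.519 m/s = 64160 s = 0.7426 d.
k_d L₀/(k_a−k_d) = 0.448×39.4/(1.70−0.448) = 17.65/1.252 = 14.10 mg/L.
e^(−k_d t) = e^(−0.448×0.7426) = 0.7170; e^(−k_a t) = e^(−1.70×0.7426) = 0.2830.
D = 14.10 × (0.7170 − 0.2830) + 3.57 × 0.2830 = 6.119 + 1.010 = 7.129 mg/L.
DO = C_s − D = 10.3 − 7.129 = 3.171 mg/L.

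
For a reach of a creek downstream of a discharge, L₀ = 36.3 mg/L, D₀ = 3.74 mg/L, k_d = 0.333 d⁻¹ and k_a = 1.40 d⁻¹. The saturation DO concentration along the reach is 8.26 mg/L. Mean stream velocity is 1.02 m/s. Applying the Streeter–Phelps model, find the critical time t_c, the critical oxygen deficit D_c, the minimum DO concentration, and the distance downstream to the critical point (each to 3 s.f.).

t_c ≈ 0.970 d; D_c ≈ 6.25 mg/L; min DO ≈ 2.01 mg/L; x_c ≈ 85.5 km

At the critical point dD/dt = 0, so k_d L₀ e^(−k_d t) = k_a D. Substituting D(t) from the Streeter–Phelps equation and solving for t gives
t_c = ln[(k_a/k_d)(1 − D₀(k_a−k_d)/(k_d L₀))] / (k_a−k_d).
Here k_a−k_d = 1.067 d⁻¹ and 1 − D₀(k_a−k_d)/(k_d L₀) = 1 − 3.74×1.067/(0.333×36.3) = 0.6699, so
t_c = ln(4.204 × 0.6699) / 1.067 = 1.035 / 1.067 = 0.9704 d.
D_c = (k_d/k_a) L₀ e^(−k_d t_c) = (0.333/1.40) × 36.3 × e^(−0.333×0.9704) = 0.2379 × 36.3 × 0.7239 = 6.250 mg/L.
Minimum DO = C_s − D_c = 8.26 − 6.250 = 2.010 mg/L.
x_c = v t_c = 1.02 m/s × 0.9704 d × 86400 s/d = 85520 m ≈ 85.5 km.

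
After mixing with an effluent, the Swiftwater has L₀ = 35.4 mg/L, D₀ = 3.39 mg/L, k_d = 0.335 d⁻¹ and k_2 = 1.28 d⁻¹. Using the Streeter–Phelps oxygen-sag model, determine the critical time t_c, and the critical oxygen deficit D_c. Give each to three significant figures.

t_c ≈ 1.09 d; D_c ≈ 6.44 mg/L

t_c = [1/(k_2−k_d)] ln[(k_2/k_d)(1 − D₀(k_2−k_d)/(k_d L₀))]
= [1/(1.28−0.335)] ln[(1.28/0.335)(1 − 3.39×0.9450/(0.335×35.4))]
= (1/0.9450) ln[3.821 × 0.7299] = 1.058 × ln(2.789) = 1.058 × 1.026 = 1.085 d.
L(t_c) = L₀ e^(−k_d t_c) = 35.4 × 0.6952 = 24.61 mg/L, and at the critical point k_2 D_c = k_d L, so D_c = (0.335/1.28) × 24.61 = 6.441 mg/L.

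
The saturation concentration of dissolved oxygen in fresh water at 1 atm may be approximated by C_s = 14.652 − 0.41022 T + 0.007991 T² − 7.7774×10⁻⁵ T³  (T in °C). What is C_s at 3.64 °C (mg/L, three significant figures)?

C_s = 14.652 − 0.41022×3.64 + 0.007991×3.64² − 7.7774×10⁻⁵×3.64³ = 13.26 mg/L.

C_s ≈ 13.3 mg/L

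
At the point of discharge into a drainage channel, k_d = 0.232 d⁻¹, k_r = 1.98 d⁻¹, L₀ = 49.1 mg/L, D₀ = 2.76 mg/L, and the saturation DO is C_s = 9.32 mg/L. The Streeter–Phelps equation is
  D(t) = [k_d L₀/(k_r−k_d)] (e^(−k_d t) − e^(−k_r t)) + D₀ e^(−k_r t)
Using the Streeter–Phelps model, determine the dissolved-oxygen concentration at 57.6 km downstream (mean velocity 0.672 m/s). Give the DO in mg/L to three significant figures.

Travel time t = x/v = 57.6 km / (0.672 m/s) = 57600 m / 0.672 m/s = 85710 s = 0.9921 d.
k_d L₀/(k_r−k_d) = 0.232×49.1/(1.98−0.232) = 11.39/1.748 = 6.517 mg/L.
e^(−k_d t) = e^(−0.232×0.9921) = 0.7944; e^(−k_r t) = e^(−1.98×0.9921) = 0.1403.
D = 6.517 × (0.7944 − 0.1403) + 2.76 × 0.1403 = 4.263 + 0.3871 = 4.650 mg/L.
DO = C_s − D = 9.32 − 4.650 = 4.670 mg/L.

DO ≈ 4.67 mg/L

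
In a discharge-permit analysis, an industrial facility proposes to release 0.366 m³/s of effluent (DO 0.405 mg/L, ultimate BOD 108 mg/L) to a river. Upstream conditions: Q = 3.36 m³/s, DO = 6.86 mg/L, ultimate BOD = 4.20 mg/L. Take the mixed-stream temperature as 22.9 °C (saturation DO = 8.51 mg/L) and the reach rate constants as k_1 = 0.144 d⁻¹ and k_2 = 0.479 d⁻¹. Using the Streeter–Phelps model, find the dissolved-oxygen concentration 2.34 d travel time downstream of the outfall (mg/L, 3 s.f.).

Mixed DO = (3.36×6.86 + 0.366×0.405)/(3.36+0.366) = 23.20/3.726 = 6.226 mg/L.
Mixed L₀ = (3.36×4.20 + 0.366×108)/(3.726) = 53.64/3.726 = 14.40 mg/L.
Initial deficit D₀ = C_s − DO₀ = 8.51 − 6.226 = 2.284 mg/L.
D(2.34) = [0.144×14.40/(0.479−0.144)](e^(−0.144×2.34) − e^(−0.479×2.34)) + 2.284 e^(−0.479×2.34)
= 6.188 × (0.7139 − 0.3260) + 2.284 × 0.3260 = 3.145 mg/L.
DO = 8.51 − 3.145 = 5.365 mg/L.

DO ≈ 5.36 mg/L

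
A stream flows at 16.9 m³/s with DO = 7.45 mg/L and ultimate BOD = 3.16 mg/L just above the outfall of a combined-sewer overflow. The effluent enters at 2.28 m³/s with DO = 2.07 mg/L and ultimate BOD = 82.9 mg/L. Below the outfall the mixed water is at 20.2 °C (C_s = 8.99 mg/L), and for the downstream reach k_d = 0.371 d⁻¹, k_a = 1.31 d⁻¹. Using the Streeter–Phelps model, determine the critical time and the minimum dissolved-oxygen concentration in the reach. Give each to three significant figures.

t_c ≈ 0.733 d; minimum DO ≈ 6.26 mg/L

Mixed DO = (16.9×7.45 + 2.28×2.07)/(16.9+2.28) = 130.6/19.18 = 6.810 mg/L.
Mixed L₀ = (16.9×3.16 + 2.28×82.9)/(19.18) = 242.4/19.18 = 12.64 mg/L.
Initial deficit D₀ = C_s − DO₀ = 8.99 − 6.810 = 2.180 mg/L.
t_c = (1/0.9390) ln[(1.31/0.371)(1 − 2.180×0.9390/(0.371×12.64))] = 1.065 × ln(1.990) = 0.7328 d.
D_c = (0.371/1.31) × 12.64 × e^(−0.371×0.7328) = 0.2832 × 12.64 × 0.7620 = 2.727 mg/L.
Minimum DO = 8.99 − 2.727 = 6.263 mg/L.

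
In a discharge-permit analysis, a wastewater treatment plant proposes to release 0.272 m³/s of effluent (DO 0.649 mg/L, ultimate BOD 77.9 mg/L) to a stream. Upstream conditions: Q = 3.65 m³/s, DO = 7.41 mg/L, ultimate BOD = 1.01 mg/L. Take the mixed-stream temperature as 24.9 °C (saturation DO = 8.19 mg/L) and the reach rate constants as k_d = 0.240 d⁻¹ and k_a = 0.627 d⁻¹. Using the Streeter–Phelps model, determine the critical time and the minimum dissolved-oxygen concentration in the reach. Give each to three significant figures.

t_c ≈ 1.49 d; minimum DO ≈ 6.49 mg/L

Mixed DO = (3.65×7.41 + 0.272×0.649)/(3.65+0.272) = 27.22/3.922 = 6.941 mg/L.
Mixed L₀ = (3.65×1.01 + 0.272×77.9)/(3.922) = 24.88/3.922 = 6.343 mg/L.
Initial deficit D₀ = C_s − DO₀ = 8.19 − 6.941 = 1.249 mg/L.
t_c = (1/0.3870) ln[(0.627/0.240)(1 − 1.249×0.3870/(0.240×6.343))] = 2.584 × ln(1.783) = 1.494 d.
D_c = (0.240/0.627) × 6.343 × e^(−0.240×1.494) = 0.3828 × 6.343 × 0.6986 = 1.696 mg/L.
Minimum DO = 8.19 − 1.696 = 6.494 mg/L.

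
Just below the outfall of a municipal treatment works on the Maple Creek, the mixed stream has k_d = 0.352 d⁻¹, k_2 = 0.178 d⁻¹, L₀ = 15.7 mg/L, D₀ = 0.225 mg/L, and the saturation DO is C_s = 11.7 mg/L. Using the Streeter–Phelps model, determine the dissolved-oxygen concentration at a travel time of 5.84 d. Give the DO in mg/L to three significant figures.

k_d L₀/(k_2−k_d) = 0.352×15.7/(0.178−0.352) = 5.526/-0.1740 = -31.76 mg/L.
e^(−k_d t) = e^(−0.352×5.840) = 0.1280; e^(−k_2 t) = e^(−0.178×5.840) = 0.3536.
D = -31.76 × (0.1280 − 0.3536) + 0.225 × 0.3536 = 7.166 + 0.07957 = 7.245 mg/L.
DO = C_s − D = 11.7 − 7.245 = 4.455 mg/L.

DO ≈ 4.45 mg/L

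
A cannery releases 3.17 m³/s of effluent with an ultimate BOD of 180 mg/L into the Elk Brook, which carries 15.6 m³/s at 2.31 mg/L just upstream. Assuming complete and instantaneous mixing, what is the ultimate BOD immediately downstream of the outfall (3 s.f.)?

32.3 mg/L

Flow-weighted mixing: C = (Q_r C_r + Q_w C_w)/(Q_r + Q_w)
= (15.6×2.31 + 3.17×180)/(15.6 + 3.17) = 606.6/18.77 = 32.32 mg/L.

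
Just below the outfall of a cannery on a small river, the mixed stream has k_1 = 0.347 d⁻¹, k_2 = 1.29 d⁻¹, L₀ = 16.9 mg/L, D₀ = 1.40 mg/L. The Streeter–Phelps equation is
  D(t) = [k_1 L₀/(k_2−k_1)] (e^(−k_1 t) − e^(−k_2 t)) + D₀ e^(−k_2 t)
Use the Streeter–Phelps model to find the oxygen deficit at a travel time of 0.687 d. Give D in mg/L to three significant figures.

k_1 L₀/(k_2−k_1) = 0.347×16.9/(1.29−0.347) = 5.864/0.9430 = 6.219 mg/L.
e^(−k_1 t) = e^(−0.347×0.6870) = 0.7879; e^(−k_2 t) = e^(−1.29×0.6870) = 0.4122.
D = 6.219 × (0.7879 − 0.4122) + 1.40 × 0.4122 = 2.336 + 0.5771 = 2.913 mg/L.

D ≈ 2.91 mg/L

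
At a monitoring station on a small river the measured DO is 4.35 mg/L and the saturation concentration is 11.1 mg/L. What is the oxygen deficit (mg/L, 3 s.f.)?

D = C_s − C = 11.1 − 4.35 = 6.75 mg/L.

D ≈ 6.75 mg/L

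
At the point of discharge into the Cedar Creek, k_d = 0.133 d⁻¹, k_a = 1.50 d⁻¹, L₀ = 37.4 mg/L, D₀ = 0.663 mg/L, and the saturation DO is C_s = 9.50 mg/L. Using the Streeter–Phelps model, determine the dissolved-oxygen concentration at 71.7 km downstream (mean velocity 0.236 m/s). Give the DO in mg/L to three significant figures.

DO ≈ 7.24 mg/L

Travel time t = x/v = 71.7 km / (0.236 m/s) = 71700 m / 0.236 m/s = 303800 s = 3.516 d.
k_d L₀/(k_a−k_d) = 0.133×37.4/(1.50−0.133) = 4.974/1.367 = 3.639 mg/L.
e^(−k_d t) = e^(−0.133×3.516) = 0.6265; e^(−k_a t) = e^(−1.50×3.516) = 0.005120.
D = 3.639 × (0.6265 − 0.005120) + 0.663 × 0.005120 = 2.261 + 0.003395 = 2.264 mg/L.
DO = C_s − D = 9.50 − 2.264 = 7.236 mg/L.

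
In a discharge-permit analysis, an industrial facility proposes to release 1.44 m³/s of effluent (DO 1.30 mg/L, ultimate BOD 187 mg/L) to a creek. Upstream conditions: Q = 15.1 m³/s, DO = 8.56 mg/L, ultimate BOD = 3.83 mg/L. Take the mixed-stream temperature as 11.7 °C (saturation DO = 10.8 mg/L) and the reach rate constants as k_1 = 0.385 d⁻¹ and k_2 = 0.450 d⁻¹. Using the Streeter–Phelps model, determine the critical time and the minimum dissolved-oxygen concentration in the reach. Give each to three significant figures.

Mixed DO = (15.1×8.56 + 1.44×1.30)/(15.1+1.44) = 131.1/16.54 = 7.928 mg/L.
Mixed L₀ = (15.1×3.83 + 1.44×187)/(16.54) = 327.1/16.54 = 19.78 mg/L.
Initial deficit D₀ = C_s − DO₀ = 10.8 − 7.928 = 2.872 mg/L.
t_c = (1/0.06500) ln[(0.450/0.385)(1 − 2.872×0.06500/(0.385×19.78))] = 15.38 × ln(1.140) = 2.018 d.
D_c = (0.385/0.450) × 19.78 × e^(−0.385×2.018) = 0.8556 × 19.78 × 0.4598 = 7.780 mg/L.
Minimum DO = 10.8 − 7.780 = 3.020 mg/L.

t_c ≈ 2.02 d; minimum DO ≈ 3.02 mg/L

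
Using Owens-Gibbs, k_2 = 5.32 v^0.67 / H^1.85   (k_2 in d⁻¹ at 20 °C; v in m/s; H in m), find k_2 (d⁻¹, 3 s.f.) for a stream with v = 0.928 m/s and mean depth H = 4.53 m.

k_2 = 5.32 × 0.928^0.67 / 4.53^1.85 = 5.32 × 0.9512 / 16.36 = 0.3093 d⁻¹.

k_2 ≈ 0.309 d⁻¹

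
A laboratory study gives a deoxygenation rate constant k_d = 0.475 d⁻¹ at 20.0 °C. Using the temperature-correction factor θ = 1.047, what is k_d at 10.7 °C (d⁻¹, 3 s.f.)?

k_d ≈ 0.310 d⁻¹

k_d(T₂) = k_d(T₁) · θ^(T₂−T₁) = 0.475 × 1.047^(10.7−20.0)
= 0.475 × 1.047^-9.30 = 0.475 × 0.6524 = 0.3099 d⁻¹.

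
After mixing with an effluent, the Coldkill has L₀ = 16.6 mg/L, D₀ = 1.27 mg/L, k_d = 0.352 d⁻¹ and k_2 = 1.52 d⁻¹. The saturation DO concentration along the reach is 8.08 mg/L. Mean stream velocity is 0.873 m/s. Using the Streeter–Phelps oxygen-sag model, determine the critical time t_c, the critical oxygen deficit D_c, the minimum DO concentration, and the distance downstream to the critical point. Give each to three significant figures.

t_c ≈ 1.00 d; D_c ≈ 2.70 mg/L; min DO ≈ 5.38 mg/L; x_c ≈ 75.6 km

At the critical point dD/dt = 0, so k_d L₀ e^(−k_d t) = k_2 D. Substituting D(t) from the Streeter–Phelps equation and solving for t gives
t_c = ln[(k_2/k_d)(1 − D₀(k_2−k_d)/(k_d L₀))] / (k_2−k_d).
Here k_2−k_d = 1.168 d⁻¹ and 1 − D₀(k_2−k_d)/(k_d L₀) = 1 − 1.27×1.168/(0.352×16.6) = 0.7461, so
t_c = ln(4.318 × 0.7461) / 1.168 = 1.170 / 1.168 = 1.002 d.
D_c = (k_d/k_2) L₀ e^(−k_d t_c) = (0.352/1.52) × 16.6 × e^(−0.352×1.002) = 0.2316 × 16.6 × 0.7029 = 2.702 mg/L.
Minimum DO = C_s − D_c = 8.08 − 2.702 = 5.378 mg/L.
x_c = v t_c = 0.873 m/s × 1.002 d × 86400 s/d = 75560 m ≈ 75.6 km.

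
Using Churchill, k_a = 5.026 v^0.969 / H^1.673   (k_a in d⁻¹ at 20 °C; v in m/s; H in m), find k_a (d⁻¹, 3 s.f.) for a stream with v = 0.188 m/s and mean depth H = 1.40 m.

k_a ≈ 0.567 d⁻¹

k_a = 5.026 × 0.188^0.969 / 1.40^1.673 = 5.026 × 0.1980 / 1.756 = 0.5668 d⁻¹.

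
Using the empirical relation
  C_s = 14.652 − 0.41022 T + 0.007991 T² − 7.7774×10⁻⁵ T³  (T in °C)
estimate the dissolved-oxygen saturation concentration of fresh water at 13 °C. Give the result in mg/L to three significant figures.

C_s = 14.652 − 0.41022×13 + 0.007991×13² − 7.7774×10⁻⁵×13³ = 10.50 mg/L.

C_s ≈ 10.5 mg/L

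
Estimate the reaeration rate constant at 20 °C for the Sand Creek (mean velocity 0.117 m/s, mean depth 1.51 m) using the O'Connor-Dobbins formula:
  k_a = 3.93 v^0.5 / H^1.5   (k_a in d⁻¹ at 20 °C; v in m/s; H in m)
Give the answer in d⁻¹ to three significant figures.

k_a = 3.93 × 0.117^0.5 / 1.51^1.5 = 3.93 × 0.3421 / 1.856 = 0.7245 d⁻¹.

k_a ≈ 0.724 d⁻¹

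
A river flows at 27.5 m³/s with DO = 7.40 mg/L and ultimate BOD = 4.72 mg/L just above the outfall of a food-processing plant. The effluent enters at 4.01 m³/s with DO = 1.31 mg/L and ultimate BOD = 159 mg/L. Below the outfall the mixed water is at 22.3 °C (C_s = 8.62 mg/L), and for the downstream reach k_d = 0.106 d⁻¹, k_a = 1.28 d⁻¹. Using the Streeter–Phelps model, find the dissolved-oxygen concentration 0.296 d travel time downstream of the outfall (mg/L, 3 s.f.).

DO ≈ 6.63 mg/L

Mixed DO = (27.5×7.40 + 4.01×1.31)/(27.5+4.01) = 208.8/31.51 = 6.625 mg/L.
Mixed L₀ = (27.5×4.72 + 4.01×159)/(31.51) = 767.4/31.51 = 24.35 mg/L.
Initial deficit D₀ = C_s − DO₀ = 8.62 − 6.625 = 1.995 mg/L.
D(0.296) = [0.106×24.35/(1.28−0.106)](e^(−0.106×0.296) − e^(−1.28×0.296)) + 1.995 e^(−1.28×0.296)
= 2.199 × (0.9691 − 0.6846) + 1.995 × 0.6846 = 1.991 mg/L.
DO = 8.62 − 1.991 = 6.629 mg/L.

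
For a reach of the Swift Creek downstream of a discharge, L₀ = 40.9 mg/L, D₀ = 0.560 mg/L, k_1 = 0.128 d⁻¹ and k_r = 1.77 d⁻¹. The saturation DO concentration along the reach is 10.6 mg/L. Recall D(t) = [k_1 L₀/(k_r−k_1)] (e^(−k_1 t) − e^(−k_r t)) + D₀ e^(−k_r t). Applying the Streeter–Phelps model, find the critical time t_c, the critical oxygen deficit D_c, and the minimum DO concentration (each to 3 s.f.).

t_c ≈ 1.48 d; D_c ≈ 2.45 mg/L; min DO ≈ 8.15 mg/L

At the critical point dD/dt = 0, so k_1 L₀ e^(−k_1 t) = k_r D. Substituting D(t) from the Streeter–Phelps equation and solving for t gives
t_c = ln[(k_r/k_1)(1 − D₀(k_r−k_1)/(k_1 L₀))] / (k_r−k_1).
Here k_r−k_1 = 1.642 d⁻¹ and 1 − D₀(k_r−k_1)/(k_1 L₀) = 1 − 0.560×1.642/(0.128×40.9) = 0.8244, so
t_c = ln(13.83 × 0.8244) / 1.642 = 2.434 / 1.642 = 1.482 d.
D_c = (k_1/k_r) L₀ e^(−k_1 t_c) = (0.128/1.77) × 40.9 × e^(−0.128×1.482) = 0.07232 × 40.9 × 0.8272 = 2.447 mg/L.
Minimum DO = C_s − D_c = 10.6 − 2.447 = 8.153 mg/L.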